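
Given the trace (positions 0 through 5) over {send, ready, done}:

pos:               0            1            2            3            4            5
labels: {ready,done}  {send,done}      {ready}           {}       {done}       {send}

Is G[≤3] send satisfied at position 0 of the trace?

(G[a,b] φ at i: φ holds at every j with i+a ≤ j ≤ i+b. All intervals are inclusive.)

Check send at every j in [0,3]:
  j=0: false
  j=1: true
  j=2: false
  j=3: false
Fails at j=0 → formula fails.

Does not hold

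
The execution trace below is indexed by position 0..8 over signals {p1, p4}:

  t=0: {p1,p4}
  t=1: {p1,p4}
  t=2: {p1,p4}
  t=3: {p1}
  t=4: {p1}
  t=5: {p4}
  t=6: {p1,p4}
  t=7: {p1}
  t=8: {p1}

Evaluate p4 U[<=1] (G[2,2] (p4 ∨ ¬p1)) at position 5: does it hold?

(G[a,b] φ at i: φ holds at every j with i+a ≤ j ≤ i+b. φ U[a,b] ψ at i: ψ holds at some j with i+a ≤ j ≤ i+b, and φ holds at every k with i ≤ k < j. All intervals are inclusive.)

Need some j in [5,6] with G[2,2] (p4 ∨ ¬p1), and p4 at every k in [5,j-1].
  j=5: G[2,2] (p4 ∨ ¬p1) — fails at 7.
  j=6: G[2,2] (p4 ∨ ¬p1) — fails at 8.
No j in the window works → until fails.

Does not hold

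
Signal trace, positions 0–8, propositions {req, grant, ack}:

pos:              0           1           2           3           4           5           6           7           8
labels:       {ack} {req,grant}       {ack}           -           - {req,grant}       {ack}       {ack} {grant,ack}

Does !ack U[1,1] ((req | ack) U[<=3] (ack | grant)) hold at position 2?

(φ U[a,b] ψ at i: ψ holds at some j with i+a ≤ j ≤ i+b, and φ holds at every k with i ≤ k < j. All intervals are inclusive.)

No

Need some j in [3,3] with ((req | ack) U[<=3] (ack | grant)), and !ack at every k in [2,j-1].
  j=3: ((req | ack) U[<=3] (ack | grant)) — fails.
No j in the window works → until fails.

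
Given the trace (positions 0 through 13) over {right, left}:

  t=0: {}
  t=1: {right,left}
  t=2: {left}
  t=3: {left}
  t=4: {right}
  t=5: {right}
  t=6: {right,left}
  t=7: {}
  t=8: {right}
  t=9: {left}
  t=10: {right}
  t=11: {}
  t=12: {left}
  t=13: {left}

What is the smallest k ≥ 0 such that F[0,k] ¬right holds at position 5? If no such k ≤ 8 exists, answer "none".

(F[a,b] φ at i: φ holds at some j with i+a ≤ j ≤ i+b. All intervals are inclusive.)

2

Scan j = 5,6,… for ¬right:
  j=5: fails
  j=6: fails
  j=7: holds
First hit at j=7, so smallest k = 7-5 = 2.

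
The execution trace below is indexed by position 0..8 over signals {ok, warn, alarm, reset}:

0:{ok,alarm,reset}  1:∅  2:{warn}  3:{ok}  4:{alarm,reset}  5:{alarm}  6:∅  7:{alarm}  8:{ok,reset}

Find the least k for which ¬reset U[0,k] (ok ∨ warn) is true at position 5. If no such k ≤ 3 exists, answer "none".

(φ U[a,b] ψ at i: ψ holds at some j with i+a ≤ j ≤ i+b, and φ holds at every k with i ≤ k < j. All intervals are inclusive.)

Need earliest j ≥ 5 with (ok ∨ warn), and ¬reset at every k in [5,j-1].
  j=5: rhs fails.
  j=6: rhs fails.
  j=7: rhs fails.
  j=8: rhs holds; lhs holds on [5,7]. k = 3.

3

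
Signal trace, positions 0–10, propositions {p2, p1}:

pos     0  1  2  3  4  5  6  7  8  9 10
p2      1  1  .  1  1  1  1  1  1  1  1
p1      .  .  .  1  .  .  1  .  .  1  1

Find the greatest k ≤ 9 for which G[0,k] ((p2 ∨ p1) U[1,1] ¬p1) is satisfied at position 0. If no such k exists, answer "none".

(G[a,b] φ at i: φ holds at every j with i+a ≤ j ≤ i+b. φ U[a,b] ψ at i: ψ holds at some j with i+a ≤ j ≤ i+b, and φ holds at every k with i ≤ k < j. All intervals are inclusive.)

1

((p2 ∨ p1) U[1,1] ¬p1) must hold from j=0 onward; find where it first fails.
  j=0: holds
  j=1: holds
  j=2: fails
Holds on [0,1], so largest k = 1.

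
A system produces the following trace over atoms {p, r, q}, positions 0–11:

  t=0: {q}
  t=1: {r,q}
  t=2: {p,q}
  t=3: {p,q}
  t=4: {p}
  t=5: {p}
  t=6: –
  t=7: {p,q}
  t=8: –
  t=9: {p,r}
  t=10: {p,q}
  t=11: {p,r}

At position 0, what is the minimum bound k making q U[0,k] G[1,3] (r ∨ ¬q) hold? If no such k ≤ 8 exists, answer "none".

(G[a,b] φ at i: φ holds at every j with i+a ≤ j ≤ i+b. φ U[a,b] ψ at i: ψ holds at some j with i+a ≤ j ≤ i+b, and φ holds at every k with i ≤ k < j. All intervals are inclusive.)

Need earliest j ≥ 0 with G[1,3] (r ∨ ¬q), and q at every k in [0,j-1].
  j=0: rhs fails.
  j=1: rhs fails.
  j=2: rhs fails.
  j=3: rhs holds; lhs holds on [0,2]. k = 3.

3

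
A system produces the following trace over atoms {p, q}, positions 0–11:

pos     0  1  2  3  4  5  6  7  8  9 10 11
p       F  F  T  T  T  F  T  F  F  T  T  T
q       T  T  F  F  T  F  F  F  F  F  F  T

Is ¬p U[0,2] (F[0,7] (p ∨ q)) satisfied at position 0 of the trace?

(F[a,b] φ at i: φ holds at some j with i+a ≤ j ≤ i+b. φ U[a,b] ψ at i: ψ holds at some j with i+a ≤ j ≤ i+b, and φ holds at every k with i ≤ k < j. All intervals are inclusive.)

Yes

Need some j in [0,2] with F[0,7] (p ∨ q), and ¬p at every k in [0,j-1].
  j=0: F[0,7] (p ∨ q) holds; no prefix to check → satisfied.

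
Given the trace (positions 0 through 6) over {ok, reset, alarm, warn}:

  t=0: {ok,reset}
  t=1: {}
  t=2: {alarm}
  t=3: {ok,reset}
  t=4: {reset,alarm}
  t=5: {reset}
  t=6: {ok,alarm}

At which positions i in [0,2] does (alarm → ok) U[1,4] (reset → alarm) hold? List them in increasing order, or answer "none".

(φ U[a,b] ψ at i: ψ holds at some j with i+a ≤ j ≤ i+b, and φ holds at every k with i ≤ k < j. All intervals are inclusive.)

Evaluate at each i in [0,2]:
  i=0: ✓ (rhs at j=1; lhs holds on [0,0])
  i=1: ✓ (rhs at j=2; lhs holds on [1,1])
  i=2: ✗ (lhs fails at k=2 before rhs at j=4)

0, 1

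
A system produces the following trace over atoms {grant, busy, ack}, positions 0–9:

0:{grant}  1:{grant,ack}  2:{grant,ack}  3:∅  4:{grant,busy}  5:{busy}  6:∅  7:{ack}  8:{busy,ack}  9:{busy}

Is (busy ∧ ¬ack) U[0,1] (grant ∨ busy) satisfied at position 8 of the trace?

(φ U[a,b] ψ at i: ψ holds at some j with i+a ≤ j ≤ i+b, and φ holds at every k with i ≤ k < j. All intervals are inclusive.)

Need some j in [8,9] with (grant ∨ busy), and (busy ∧ ¬ack) at every k in [8,j-1].
  j=8: (grant ∨ busy) holds; no prefix to check → satisfied.

True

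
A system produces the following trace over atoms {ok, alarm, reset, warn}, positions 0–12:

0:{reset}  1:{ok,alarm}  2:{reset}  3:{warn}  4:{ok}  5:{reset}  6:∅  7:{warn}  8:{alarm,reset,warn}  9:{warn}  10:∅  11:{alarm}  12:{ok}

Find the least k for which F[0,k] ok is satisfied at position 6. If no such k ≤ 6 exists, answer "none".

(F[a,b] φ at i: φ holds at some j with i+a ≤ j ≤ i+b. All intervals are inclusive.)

Scan j = 6,7,… for ok:
  j=6: fails
  j=7: fails
  j=8: fails
  j=9: fails
  j=10: fails
  j=11: fails
  j=12: holds
First hit at j=12, so smallest k = 12-6 = 6.

6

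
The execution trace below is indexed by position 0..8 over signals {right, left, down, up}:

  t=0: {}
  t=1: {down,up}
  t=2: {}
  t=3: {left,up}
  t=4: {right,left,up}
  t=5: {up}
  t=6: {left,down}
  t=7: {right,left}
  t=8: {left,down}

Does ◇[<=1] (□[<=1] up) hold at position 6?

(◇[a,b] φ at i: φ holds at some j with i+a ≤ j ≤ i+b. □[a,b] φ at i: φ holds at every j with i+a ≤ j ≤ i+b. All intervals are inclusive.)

False

Check □[<=1] up at each j in [6,7]:
  j=6: fails at 6
  j=7: fails at 7
No position in the window satisfies it → formula fails.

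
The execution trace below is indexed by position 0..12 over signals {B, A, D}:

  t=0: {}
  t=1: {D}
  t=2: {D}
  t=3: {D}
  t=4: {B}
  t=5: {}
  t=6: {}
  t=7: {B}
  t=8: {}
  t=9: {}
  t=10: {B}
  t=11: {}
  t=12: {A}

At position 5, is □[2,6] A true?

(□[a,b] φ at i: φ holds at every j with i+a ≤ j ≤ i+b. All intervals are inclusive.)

Check A at every j in [7,11]:
  j=7: false
  j=8: false
  j=9: false
  j=10: false
  j=11: false
Fails at j=7 → formula fails.

Does not hold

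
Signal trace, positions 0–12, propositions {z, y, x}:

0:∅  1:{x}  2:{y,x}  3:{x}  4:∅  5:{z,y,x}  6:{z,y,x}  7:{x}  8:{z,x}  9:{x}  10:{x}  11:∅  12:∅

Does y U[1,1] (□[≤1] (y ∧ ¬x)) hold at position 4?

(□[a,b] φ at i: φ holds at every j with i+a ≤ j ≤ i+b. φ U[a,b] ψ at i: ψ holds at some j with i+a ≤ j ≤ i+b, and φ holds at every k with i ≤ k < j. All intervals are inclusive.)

Does not hold

Need some j in [5,5] with □[≤1] (y ∧ ¬x), and y at every k in [4,j-1].
  j=5: □[≤1] (y ∧ ¬x) — fails at 5.
No j in the window works → until fails.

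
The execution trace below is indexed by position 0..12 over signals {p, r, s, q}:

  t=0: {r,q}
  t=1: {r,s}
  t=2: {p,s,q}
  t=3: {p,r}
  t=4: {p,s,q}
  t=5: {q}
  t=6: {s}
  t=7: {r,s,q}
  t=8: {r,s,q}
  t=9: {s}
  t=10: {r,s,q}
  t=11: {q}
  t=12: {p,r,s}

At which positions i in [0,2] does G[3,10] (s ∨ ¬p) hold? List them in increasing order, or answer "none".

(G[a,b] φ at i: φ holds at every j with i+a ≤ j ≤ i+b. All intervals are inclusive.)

Evaluate at each i in [0,2]:
  i=0: ✗ (fails at j=3)
  i=1: ✓ (all of [4,11])
  i=2: ✓ (all of [5,12])

1, 2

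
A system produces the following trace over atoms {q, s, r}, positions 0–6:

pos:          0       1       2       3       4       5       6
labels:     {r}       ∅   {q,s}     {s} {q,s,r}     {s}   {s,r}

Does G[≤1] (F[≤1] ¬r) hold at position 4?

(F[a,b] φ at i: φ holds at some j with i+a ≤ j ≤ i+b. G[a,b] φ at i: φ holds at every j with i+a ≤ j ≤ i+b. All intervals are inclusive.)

Holds

Check F[≤1] ¬r at every j in [4,5]:
  j=4: holds (witness at 5)
  j=5: holds (witness at 5)
All positions satisfy it → formula holds.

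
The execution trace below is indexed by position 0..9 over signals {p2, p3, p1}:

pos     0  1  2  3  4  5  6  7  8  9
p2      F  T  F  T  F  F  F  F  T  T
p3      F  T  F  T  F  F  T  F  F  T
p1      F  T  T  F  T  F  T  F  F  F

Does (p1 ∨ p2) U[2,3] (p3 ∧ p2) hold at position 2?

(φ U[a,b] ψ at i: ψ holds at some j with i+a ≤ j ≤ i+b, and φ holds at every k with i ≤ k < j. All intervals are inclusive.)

False

Need some j in [4,5] with (p3 ∧ p2), and (p1 ∨ p2) at every k in [2,j-1].
  j=4: (p3 ∧ p2) false.
  j=5: (p3 ∧ p2) false.
No j in the window works → until fails.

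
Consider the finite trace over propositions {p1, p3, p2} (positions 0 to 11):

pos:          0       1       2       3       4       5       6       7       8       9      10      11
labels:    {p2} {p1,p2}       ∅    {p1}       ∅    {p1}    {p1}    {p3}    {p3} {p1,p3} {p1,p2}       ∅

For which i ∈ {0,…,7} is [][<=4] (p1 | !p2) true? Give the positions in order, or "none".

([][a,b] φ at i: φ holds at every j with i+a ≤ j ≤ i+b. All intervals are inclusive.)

1, 2, 3, 4, 5, 6, 7

Evaluate at each i in [0,7]:
  i=0: ✗ (fails at j=0)
  i=1: ✓ (all of [1,5])
  i=2: ✓ (all of [2,6])
  i=3: ✓ (all of [3,7])
  i=4: ✓ (all of [4,8])
  i=5: ✓ (all of [5,9])
  i=6: ✓ (all of [6,10])
  i=7: ✓ (all of [7,11])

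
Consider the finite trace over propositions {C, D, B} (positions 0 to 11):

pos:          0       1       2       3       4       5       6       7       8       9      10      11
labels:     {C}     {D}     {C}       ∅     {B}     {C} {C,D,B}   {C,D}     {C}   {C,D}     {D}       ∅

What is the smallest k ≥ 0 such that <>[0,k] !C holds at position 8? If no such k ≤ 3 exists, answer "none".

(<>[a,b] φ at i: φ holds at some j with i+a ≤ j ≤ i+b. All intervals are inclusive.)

Scan j = 8,9,… for !C:
  j=8: fails
  j=9: fails
  j=10: holds
First hit at j=10, so smallest k = 10-8 = 2.

2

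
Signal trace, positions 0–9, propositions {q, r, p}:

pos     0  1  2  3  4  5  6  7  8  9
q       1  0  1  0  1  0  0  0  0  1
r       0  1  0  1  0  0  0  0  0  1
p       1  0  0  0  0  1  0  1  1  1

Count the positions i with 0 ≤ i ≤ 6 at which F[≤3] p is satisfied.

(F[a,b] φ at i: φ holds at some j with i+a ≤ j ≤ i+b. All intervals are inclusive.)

6

Evaluate at each i in [0,6]:
  i=0: ✓ (witness j=0)
  i=1: ✗ (none in [1,4])
  i=2: ✓ (witness j=5)
  i=3: ✓ (witness j=5)
  i=4: ✓ (witness j=5)
  i=5: ✓ (witness j=5)
  i=6: ✓ (witness j=7)
Positions where it holds: {0, 2, 3, 4, 5, 6} → 6.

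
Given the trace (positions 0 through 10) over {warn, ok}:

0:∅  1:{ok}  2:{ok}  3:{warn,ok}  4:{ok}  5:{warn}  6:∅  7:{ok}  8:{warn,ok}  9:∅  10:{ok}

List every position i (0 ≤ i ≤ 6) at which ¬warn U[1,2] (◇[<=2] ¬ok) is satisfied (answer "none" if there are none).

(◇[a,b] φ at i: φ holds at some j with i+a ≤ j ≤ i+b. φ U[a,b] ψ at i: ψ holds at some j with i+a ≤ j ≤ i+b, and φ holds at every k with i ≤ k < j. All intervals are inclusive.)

1, 2, 4, 6

Evaluate at each i in [0,6]:
  i=0: ✗ (no rhs in [1,2])
  i=1: ✓ (rhs at j=3; lhs holds on [1,2])
  i=2: ✓ (rhs at j=3; lhs holds on [2,2])
  i=3: ✗ (lhs fails at k=3 before rhs at j=4)
  i=4: ✓ (rhs at j=5; lhs holds on [4,4])
  i=5: ✗ (lhs fails at k=5 before rhs at j=6)
  i=6: ✓ (rhs at j=7; lhs holds on [6,6])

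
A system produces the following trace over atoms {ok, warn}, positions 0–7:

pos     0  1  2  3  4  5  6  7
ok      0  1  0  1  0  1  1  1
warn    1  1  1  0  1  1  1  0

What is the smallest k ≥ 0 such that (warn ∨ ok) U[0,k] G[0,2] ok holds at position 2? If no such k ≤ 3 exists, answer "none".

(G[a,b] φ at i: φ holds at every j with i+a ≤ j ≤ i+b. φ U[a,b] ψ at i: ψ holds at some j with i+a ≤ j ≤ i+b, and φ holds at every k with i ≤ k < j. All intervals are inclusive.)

3

Need earliest j ≥ 2 with G[0,2] ok, and (warn ∨ ok) at every k in [2,j-1].
  j=2: rhs fails.
  j=3: rhs fails.
  j=4: rhs fails.
  j=5: rhs holds; lhs holds on [2,4]. k = 3.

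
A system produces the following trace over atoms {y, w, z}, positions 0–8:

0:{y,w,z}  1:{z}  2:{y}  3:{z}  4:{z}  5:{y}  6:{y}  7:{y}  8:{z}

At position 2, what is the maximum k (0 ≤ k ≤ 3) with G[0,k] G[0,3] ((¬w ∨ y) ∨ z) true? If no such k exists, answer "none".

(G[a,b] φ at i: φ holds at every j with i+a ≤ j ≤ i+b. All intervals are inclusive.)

3

G[0,3] ((¬w ∨ y) ∨ z) must hold from j=2 onward; find where it first fails.
  j=2: holds
  j=3: holds
  j=4: holds
  j=5: holds
Holds through j=5; largest k = 3.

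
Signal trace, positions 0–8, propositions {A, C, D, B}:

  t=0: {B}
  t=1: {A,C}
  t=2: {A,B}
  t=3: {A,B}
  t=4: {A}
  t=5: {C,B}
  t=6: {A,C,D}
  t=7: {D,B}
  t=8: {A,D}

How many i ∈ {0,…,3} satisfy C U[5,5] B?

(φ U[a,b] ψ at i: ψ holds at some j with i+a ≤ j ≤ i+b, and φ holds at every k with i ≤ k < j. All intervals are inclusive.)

0

Evaluate at each i in [0,3]:
  i=0: ✗ (lhs fails at k=0 before rhs at j=5)
  i=1: ✗ (no rhs in [6,6])
  i=2: ✗ (lhs fails at k=2 before rhs at j=7)
  i=3: ✗ (no rhs in [8,8])
Positions where it holds: {} → 0.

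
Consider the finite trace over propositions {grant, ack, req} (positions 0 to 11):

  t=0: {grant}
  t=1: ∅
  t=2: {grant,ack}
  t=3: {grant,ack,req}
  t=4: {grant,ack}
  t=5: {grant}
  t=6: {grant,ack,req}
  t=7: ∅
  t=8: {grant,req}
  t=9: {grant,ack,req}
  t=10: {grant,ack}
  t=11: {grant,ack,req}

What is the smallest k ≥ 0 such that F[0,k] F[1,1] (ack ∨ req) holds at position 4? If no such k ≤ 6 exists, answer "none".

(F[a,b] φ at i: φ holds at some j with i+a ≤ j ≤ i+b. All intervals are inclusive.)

1

Scan j = 4,5,… for F[1,1] (ack ∨ req):
  j=4: fails
  j=5: holds
First hit at j=5, so smallest k = 5-4 = 1.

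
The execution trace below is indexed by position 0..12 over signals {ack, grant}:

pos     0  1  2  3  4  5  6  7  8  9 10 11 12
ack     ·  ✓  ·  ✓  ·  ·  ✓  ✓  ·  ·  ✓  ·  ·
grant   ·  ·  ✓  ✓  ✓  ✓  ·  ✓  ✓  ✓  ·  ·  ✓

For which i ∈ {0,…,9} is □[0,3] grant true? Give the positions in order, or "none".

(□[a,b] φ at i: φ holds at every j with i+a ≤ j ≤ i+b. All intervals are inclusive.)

Evaluate at each i in [0,9]:
  i=0: ✗ (fails at j=0)
  i=1: ✗ (fails at j=1)
  i=2: ✓ (all of [2,5])
  i=3: ✗ (fails at j=6)
  i=4: ✗ (fails at j=6)
  i=5: ✗ (fails at j=6)
  i=6: ✗ (fails at j=6)
  i=7: ✗ (fails at j=10)
  i=8: ✗ (fails at j=10)
  i=9: ✗ (fails at j=10)

2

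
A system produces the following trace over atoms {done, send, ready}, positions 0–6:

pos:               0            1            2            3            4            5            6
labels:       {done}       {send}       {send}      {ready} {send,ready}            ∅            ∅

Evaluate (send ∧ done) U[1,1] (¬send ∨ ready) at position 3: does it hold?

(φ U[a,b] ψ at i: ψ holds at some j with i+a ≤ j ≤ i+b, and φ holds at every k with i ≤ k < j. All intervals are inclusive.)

Need some j in [4,4] with (¬send ∨ ready), and (send ∧ done) at every k in [3,j-1].
  j=4: (¬send ∨ ready) holds, but (send ∧ done) fails at k=3 → not this j.
No j in the window works → until fails.

Does not hold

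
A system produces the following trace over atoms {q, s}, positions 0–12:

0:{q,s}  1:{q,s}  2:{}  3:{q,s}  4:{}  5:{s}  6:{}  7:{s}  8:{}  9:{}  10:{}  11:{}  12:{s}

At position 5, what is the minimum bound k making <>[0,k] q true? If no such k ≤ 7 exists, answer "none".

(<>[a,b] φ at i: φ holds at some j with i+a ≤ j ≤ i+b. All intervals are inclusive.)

Scan j = 5,6,… for q:
  j=5: fails
  j=6: fails
  j=7: fails
  j=8: fails
  j=9: fails
  j=10: fails
  j=11: fails
  j=12: fails
No j in [5,12] satisfies it → none.

none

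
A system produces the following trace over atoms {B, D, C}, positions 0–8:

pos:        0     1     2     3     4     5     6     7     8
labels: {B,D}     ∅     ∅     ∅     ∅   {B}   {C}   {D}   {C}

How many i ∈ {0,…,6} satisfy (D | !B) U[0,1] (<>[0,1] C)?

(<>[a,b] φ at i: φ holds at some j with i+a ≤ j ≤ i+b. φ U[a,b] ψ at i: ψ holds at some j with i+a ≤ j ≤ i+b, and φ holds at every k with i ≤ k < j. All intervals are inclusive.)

Evaluate at each i in [0,6]:
  i=0: ✗ (no rhs in [0,1])
  i=1: ✗ (no rhs in [1,2])
  i=2: ✗ (no rhs in [2,3])
  i=3: ✗ (no rhs in [3,4])
  i=4: ✓ (rhs at j=5; lhs holds on [4,4])
  i=5: ✓ (rhs at j=5)
  i=6: ✓ (rhs at j=6)
Positions where it holds: {4, 5, 6} → 3.

3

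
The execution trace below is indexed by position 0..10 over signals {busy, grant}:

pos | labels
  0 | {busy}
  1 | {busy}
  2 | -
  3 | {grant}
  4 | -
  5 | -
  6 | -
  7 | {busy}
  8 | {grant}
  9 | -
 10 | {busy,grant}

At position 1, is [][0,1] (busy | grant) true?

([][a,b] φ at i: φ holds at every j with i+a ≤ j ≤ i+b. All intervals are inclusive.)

Check (busy | grant) at every j in [1,2]:
  j=1: true
  j=2: false
Fails at j=2 → formula fails.

Does not hold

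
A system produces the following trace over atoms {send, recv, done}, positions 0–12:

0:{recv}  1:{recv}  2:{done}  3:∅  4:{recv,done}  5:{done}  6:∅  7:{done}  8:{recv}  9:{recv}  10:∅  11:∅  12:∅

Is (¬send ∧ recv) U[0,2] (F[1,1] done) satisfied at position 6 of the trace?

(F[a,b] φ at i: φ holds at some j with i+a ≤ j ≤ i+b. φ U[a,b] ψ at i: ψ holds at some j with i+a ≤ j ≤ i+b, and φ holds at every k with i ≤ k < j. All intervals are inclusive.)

Need some j in [6,8] with F[1,1] done, and (¬send ∧ recv) at every k in [6,j-1].
  j=6: F[1,1] done holds; no prefix to check → satisfied.

Yes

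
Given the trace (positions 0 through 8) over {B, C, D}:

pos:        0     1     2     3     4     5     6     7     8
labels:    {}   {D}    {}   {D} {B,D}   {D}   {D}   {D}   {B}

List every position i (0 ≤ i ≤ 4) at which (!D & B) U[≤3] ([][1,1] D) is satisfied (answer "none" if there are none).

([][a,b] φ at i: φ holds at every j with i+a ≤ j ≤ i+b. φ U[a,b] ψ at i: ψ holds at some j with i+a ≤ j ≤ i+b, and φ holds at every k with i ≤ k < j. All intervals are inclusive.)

0, 2, 3, 4

Evaluate at each i in [0,4]:
  i=0: ✓ (rhs at j=0)
  i=1: ✗ (lhs fails at k=1 before rhs at j=2)
  i=2: ✓ (rhs at j=2)
  i=3: ✓ (rhs at j=3)
  i=4: ✓ (rhs at j=4)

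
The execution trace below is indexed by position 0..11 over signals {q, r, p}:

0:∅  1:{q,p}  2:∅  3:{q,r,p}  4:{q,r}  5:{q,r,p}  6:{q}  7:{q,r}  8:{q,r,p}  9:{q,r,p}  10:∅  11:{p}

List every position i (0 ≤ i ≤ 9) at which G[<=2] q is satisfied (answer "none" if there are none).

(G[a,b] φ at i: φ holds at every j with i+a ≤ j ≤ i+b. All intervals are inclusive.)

3, 4, 5, 6, 7

Evaluate at each i in [0,9]:
  i=0: ✗ (fails at j=0)
  i=1: ✗ (fails at j=2)
  i=2: ✗ (fails at j=2)
  i=3: ✓ (all of [3,5])
  i=4: ✓ (all of [4,6])
  i=5: ✓ (all of [5,7])
  i=6: ✓ (all of [6,8])
  i=7: ✓ (all of [7,9])
  i=8: ✗ (fails at j=10)
  i=9: ✗ (fails at j=10)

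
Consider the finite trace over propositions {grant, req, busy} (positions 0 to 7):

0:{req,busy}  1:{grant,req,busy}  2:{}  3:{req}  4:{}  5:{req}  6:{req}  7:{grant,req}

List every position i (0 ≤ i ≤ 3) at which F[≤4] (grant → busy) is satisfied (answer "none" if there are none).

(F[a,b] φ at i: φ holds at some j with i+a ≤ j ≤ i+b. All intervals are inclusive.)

Evaluate at each i in [0,3]:
  i=0: ✓ (witness j=0)
  i=1: ✓ (witness j=1)
  i=2: ✓ (witness j=2)
  i=3: ✓ (witness j=3)

0, 1, 2, 3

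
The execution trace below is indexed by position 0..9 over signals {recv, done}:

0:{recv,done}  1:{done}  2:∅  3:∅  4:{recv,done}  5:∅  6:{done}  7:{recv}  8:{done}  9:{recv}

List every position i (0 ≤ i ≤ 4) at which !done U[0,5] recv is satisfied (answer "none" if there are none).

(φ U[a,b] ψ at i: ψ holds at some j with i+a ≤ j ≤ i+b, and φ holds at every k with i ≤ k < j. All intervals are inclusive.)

Evaluate at each i in [0,4]:
  i=0: ✓ (rhs at j=0)
  i=1: ✗ (lhs fails at k=1 before rhs at j=4)
  i=2: ✓ (rhs at j=4; lhs holds on [2,3])
  i=3: ✓ (rhs at j=4; lhs holds on [3,3])
  i=4: ✓ (rhs at j=4)

0, 2, 3, 4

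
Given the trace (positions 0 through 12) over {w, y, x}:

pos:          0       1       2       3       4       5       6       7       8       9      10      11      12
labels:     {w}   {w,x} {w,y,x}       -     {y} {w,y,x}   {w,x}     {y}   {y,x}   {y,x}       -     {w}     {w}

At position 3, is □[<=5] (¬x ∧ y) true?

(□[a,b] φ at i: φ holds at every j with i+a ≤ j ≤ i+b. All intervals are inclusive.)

No

Check (¬x ∧ y) at every j in [3,8]:
  j=3: false
  j=4: true
  j=5: false
  j=6: false
  j=7: true
  j=8: false
Fails at j=3 → formula fails.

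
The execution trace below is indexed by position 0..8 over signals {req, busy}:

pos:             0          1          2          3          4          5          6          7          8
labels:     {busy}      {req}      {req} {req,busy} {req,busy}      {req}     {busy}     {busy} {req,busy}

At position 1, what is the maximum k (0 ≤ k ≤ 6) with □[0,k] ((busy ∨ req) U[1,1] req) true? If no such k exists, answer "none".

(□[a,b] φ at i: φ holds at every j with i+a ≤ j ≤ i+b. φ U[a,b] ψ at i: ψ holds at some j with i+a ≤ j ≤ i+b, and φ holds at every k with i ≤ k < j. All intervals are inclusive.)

((busy ∨ req) U[1,1] req) must hold from j=1 onward; find where it first fails.
  j=1: holds
  j=2: holds
  j=3: holds
  j=4: holds
  j=5: fails
Holds on [1,4], so largest k = 3.

3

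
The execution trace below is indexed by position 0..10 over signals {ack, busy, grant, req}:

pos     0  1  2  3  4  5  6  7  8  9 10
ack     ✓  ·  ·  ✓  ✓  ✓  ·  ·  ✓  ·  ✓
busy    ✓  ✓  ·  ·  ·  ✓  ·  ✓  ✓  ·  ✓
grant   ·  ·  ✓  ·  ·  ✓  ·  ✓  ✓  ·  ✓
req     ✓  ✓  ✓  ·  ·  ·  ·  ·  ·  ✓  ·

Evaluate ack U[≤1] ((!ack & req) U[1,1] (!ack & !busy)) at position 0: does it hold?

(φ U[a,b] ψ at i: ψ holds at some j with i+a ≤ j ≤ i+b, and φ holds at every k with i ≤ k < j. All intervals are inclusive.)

Need some j in [0,1] with ((!ack & req) U[1,1] (!ack & !busy)), and ack at every k in [0,j-1].
  j=0: ((!ack & req) U[1,1] (!ack & !busy)) — fails.
  j=1: ((!ack & req) U[1,1] (!ack & !busy)) holds; ack holds at every k in [0,0] → satisfied.

Yes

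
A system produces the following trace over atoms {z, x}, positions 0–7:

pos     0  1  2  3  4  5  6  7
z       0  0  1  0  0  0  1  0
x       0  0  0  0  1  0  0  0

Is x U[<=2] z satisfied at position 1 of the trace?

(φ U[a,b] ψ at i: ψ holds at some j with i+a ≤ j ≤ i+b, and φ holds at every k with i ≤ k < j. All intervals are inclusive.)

No

Need some j in [1,3] with z, and x at every k in [1,j-1].
  j=1: z false.
  j=2: z holds, but x fails at k=1 → not this j.
  j=3: z false.
No j in the window works → until fails.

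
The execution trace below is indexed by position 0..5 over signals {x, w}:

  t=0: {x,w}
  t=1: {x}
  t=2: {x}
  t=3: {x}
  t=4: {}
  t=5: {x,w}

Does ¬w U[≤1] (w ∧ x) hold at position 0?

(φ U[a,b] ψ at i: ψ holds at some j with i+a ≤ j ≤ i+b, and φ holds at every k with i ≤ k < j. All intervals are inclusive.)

True

Need some j in [0,1] with (w ∧ x), and ¬w at every k in [0,j-1].
  j=0: (w ∧ x) holds; no prefix to check → satisfied.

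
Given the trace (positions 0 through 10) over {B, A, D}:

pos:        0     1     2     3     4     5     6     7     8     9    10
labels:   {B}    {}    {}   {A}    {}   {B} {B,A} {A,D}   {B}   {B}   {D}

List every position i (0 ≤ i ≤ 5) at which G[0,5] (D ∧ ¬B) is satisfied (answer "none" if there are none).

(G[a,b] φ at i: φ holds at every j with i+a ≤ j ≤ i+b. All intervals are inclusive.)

none

Evaluate at each i in [0,5]:
  i=0: ✗ (fails at j=0)
  i=1: ✗ (fails at j=1)
  i=2: ✗ (fails at j=2)
  i=3: ✗ (fails at j=3)
  i=4: ✗ (fails at j=4)
  i=5: ✗ (fails at j=5)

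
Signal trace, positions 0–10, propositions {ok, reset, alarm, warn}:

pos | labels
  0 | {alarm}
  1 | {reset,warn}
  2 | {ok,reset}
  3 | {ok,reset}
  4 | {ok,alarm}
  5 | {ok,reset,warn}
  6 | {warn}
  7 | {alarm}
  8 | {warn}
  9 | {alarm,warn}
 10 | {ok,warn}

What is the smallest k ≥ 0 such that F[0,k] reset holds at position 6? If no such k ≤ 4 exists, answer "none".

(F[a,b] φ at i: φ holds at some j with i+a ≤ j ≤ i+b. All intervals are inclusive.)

Scan j = 6,7,… for reset:
  j=6: fails
  j=7: fails
  j=8: fails
  j=9: fails
  j=10: fails
No j in [6,10] satisfies it → none.

none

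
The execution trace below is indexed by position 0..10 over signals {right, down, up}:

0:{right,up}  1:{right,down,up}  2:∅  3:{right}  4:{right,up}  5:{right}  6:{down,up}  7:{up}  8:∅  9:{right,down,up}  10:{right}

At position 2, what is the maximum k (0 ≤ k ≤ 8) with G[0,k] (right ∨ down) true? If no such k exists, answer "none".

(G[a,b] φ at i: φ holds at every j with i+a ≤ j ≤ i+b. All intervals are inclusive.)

(right ∨ down) must hold from j=2 onward; find where it first fails.
  j=2: fails → no k works.

none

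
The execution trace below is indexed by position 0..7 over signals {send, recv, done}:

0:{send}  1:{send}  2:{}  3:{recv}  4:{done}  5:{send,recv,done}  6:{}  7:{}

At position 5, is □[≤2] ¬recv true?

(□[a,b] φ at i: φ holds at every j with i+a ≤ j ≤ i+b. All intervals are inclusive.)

False

Check ¬recv at every j in [5,7]:
  j=5: false
  j=6: true
  j=7: true
Fails at j=5 → formula fails.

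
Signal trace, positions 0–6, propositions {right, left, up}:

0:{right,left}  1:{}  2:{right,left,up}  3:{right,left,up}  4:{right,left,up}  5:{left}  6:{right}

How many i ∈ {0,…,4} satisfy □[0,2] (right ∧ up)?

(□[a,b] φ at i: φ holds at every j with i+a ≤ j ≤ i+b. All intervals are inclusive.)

1

Evaluate at each i in [0,4]:
  i=0: ✗ (fails at j=0)
  i=1: ✗ (fails at j=1)
  i=2: ✓ (all of [2,4])
  i=3: ✗ (fails at j=5)
  i=4: ✗ (fails at j=5)
Positions where it holds: {2} → 1.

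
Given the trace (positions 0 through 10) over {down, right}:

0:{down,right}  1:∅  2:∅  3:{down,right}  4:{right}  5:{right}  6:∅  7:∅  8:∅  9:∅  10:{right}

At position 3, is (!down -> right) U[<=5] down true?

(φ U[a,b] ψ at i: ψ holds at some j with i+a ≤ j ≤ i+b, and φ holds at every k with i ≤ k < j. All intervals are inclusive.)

Need some j in [3,8] with down, and (!down -> right) at every k in [3,j-1].
  j=3: down holds; no prefix to check → satisfied.

True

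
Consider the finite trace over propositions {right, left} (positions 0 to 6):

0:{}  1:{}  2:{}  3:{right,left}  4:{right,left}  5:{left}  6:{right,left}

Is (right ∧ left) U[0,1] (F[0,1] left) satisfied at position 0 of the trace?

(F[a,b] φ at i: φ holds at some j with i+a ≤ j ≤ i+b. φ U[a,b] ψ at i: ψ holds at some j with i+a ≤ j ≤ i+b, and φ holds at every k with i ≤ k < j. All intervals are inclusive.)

No

Need some j in [0,1] with F[0,1] left, and (right ∧ left) at every k in [0,j-1].
  j=0: F[0,1] left — fails (none in [0,1]).
  j=1: F[0,1] left — fails (none in [1,2]).
No j in the window works → until fails.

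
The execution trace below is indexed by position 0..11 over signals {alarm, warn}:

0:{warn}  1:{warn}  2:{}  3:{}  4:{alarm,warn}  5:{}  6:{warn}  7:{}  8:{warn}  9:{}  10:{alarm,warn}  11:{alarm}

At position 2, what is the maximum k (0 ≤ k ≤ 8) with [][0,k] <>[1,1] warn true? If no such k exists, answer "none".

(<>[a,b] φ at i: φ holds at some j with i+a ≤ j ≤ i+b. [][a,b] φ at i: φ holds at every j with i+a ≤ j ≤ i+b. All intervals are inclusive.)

none

<>[1,1] warn must hold from j=2 onward; find where it first fails.
  j=2: fails → no k works.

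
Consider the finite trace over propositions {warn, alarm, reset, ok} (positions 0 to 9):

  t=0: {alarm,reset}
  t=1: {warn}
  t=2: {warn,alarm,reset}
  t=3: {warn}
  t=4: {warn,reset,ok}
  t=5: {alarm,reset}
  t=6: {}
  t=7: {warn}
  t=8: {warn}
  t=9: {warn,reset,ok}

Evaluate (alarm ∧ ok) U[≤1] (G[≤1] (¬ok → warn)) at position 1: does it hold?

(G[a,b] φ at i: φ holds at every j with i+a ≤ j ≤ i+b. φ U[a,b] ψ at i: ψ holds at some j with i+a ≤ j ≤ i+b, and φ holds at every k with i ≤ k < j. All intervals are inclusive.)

Holds

Need some j in [1,2] with G[≤1] (¬ok → warn), and (alarm ∧ ok) at every k in [1,j-1].
  j=1: G[≤1] (¬ok → warn) holds; no prefix to check → satisfied.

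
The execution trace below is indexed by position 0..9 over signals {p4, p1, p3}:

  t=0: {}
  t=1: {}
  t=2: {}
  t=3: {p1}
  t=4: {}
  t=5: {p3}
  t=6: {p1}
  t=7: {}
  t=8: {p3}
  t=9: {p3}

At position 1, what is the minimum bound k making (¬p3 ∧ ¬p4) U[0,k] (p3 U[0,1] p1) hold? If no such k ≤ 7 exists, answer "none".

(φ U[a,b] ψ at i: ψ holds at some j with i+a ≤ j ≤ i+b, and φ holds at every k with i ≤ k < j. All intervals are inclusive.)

2

Need earliest j ≥ 1 with (p3 U[0,1] p1), and (¬p3 ∧ ¬p4) at every k in [1,j-1].
  j=1: rhs fails.
  j=2: rhs fails.
  j=3: rhs holds; lhs holds on [1,2]. k = 2.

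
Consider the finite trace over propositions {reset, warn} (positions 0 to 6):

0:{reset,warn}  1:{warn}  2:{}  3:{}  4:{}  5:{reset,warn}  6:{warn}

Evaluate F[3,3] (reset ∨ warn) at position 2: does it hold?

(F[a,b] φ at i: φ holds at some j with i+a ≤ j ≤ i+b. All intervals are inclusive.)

True

Check (reset ∨ warn) at each j in [5,5]:
  j=5: true
Found at j=5 → formula holds.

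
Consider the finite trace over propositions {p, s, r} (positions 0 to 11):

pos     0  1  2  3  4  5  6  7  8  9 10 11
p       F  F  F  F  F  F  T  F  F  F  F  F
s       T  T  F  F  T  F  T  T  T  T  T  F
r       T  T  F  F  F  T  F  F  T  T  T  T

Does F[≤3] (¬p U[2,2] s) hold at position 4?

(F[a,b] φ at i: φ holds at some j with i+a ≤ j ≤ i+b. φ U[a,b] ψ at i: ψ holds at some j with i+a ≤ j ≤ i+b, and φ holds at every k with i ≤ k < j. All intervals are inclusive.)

Check (¬p U[2,2] s) at each j in [4,7]:
  j=4: holds
  j=5: fails
  j=6: fails
  j=7: holds
Found at j=4 → formula holds.

Holds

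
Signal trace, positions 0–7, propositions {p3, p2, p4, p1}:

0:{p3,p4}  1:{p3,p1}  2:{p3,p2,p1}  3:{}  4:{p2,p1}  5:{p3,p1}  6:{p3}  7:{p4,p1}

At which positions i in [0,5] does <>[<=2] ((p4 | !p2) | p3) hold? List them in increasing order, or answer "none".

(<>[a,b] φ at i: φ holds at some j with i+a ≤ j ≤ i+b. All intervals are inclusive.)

Evaluate at each i in [0,5]:
  i=0: ✓ (witness j=0)
  i=1: ✓ (witness j=1)
  i=2: ✓ (witness j=2)
  i=3: ✓ (witness j=3)
  i=4: ✓ (witness j=5)
  i=5: ✓ (witness j=5)

0, 1, 2, 3, 4, 5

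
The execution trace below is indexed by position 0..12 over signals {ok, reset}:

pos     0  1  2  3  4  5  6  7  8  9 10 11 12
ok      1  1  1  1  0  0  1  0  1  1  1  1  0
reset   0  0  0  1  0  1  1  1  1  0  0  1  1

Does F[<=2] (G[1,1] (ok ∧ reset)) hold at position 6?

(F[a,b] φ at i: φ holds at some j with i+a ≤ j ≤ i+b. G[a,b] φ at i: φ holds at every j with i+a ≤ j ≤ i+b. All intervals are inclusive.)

Check G[1,1] (ok ∧ reset) at each j in [6,8]:
  j=6: fails at 7
  j=7: holds on [8,8]
  j=8: fails at 9
Found at j=7 → formula holds.

Holds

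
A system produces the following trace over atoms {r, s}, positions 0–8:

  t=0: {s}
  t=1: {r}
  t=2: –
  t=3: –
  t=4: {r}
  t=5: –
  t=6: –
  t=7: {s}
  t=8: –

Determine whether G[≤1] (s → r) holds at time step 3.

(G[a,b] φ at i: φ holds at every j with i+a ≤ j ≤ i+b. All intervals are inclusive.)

Check (s → r) at every j in [3,4]:
  j=3: antecedent false → ✓
  j=4: antecedent false → ✓
All positions satisfy it → formula holds.

Yes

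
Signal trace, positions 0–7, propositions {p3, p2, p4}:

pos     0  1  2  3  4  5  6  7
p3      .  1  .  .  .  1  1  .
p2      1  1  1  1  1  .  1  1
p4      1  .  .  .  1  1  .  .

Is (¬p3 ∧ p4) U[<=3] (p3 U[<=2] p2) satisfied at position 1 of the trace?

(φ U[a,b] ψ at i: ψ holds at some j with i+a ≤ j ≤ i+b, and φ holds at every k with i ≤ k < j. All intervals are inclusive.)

Yes

Need some j in [1,4] with (p3 U[<=2] p2), and (¬p3 ∧ p4) at every k in [1,j-1].
  j=1: (p3 U[<=2] p2) holds; no prefix to check → satisfied.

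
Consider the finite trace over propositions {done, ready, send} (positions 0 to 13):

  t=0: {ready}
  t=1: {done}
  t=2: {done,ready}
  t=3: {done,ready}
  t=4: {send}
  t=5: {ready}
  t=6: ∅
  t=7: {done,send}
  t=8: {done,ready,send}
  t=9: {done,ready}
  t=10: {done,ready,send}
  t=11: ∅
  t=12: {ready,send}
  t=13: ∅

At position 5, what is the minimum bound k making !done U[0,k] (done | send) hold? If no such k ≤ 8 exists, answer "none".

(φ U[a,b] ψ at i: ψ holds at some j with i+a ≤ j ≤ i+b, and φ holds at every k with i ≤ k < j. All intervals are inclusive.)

Need earliest j ≥ 5 with (done | send), and !done at every k in [5,j-1].
  j=5: rhs fails.
  j=6: rhs fails.
  j=7: rhs holds; lhs holds on [5,6]. k = 2.

2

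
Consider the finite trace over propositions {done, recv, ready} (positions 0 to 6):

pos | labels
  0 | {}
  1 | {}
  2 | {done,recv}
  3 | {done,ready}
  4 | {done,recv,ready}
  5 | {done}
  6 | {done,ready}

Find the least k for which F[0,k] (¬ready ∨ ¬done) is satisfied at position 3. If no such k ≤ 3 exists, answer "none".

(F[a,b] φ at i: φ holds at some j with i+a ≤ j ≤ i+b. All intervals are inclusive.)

2

Scan j = 3,4,… for (¬ready ∨ ¬done):
  j=3: fails
  j=4: fails
  j=5: holds
First hit at j=5, so smallest k = 5-3 = 2.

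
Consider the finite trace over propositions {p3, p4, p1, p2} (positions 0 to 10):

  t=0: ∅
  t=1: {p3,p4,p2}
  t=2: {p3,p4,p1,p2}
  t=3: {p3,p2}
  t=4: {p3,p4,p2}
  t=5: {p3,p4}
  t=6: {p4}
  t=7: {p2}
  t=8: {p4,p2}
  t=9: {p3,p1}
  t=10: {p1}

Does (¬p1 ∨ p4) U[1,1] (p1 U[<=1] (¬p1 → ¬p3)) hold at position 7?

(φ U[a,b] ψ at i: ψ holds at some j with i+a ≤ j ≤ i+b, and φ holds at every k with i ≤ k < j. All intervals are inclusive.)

Need some j in [8,8] with (p1 U[<=1] (¬p1 → ¬p3)), and (¬p1 ∨ p4) at every k in [7,j-1].
  j=8: (p1 U[<=1] (¬p1 → ¬p3)) holds; (¬p1 ∨ p4) holds at every k in [7,7] → satisfied.

Holds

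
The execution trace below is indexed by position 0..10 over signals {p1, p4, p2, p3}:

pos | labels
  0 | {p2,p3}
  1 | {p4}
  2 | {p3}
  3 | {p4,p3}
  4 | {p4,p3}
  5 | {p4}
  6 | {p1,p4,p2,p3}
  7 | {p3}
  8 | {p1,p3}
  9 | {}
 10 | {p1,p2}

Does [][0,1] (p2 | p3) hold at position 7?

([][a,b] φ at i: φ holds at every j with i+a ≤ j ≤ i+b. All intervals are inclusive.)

Check (p2 | p3) at every j in [7,8]:
  j=7: true
  j=8: true
All positions satisfy it → formula holds.

Holds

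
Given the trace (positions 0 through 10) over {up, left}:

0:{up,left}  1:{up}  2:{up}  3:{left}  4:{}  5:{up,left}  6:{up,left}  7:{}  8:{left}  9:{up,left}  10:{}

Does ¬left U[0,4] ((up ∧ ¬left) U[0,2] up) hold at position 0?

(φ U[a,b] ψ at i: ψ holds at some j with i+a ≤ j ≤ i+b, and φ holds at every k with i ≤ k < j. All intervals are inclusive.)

Need some j in [0,4] with ((up ∧ ¬left) U[0,2] up), and ¬left at every k in [0,j-1].
  j=0: ((up ∧ ¬left) U[0,2] up) holds; no prefix to check → satisfied.

Yes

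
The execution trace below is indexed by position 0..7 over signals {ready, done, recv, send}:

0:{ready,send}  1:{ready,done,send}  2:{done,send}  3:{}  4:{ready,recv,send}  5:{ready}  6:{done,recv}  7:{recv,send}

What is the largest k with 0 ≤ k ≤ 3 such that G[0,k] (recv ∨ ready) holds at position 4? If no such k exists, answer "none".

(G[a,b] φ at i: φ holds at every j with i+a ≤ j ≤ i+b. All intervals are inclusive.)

3

(recv ∨ ready) must hold from j=4 onward; find where it first fails.
  j=4: holds
  j=5: holds
  j=6: holds
  j=7: holds
Holds through j=7; largest k = 3.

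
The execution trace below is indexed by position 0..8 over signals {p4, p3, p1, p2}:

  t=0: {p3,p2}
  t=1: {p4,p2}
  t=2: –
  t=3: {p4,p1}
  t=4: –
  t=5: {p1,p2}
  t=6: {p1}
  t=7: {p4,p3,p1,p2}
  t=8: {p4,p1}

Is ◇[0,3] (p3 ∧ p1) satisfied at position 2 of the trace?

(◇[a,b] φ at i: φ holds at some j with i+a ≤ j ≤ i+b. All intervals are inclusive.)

Does not hold

Check (p3 ∧ p1) at each j in [2,5]:
  j=2: false
  j=3: false
  j=4: false
  j=5: false
No position in the window satisfies it → formula fails.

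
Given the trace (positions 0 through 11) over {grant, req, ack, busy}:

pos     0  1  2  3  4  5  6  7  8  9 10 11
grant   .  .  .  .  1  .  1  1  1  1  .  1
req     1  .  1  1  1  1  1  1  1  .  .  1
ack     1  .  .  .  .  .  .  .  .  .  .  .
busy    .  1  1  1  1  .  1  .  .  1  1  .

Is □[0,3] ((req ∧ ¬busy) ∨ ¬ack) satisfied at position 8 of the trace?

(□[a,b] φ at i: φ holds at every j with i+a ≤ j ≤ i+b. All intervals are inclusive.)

Check ((req ∧ ¬busy) ∨ ¬ack) at every j in [8,11]:
  j=8: true
  j=9: true
  j=10: true
  j=11: true
All positions satisfy it → formula holds.

Holds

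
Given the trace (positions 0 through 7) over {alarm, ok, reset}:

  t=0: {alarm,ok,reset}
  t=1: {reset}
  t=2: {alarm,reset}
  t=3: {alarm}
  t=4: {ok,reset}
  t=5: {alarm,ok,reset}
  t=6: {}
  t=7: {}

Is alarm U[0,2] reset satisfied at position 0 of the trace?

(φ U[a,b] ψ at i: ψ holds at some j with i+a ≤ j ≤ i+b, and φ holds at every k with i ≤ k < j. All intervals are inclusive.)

Need some j in [0,2] with reset, and alarm at every k in [0,j-1].
  j=0: reset holds; no prefix to check → satisfied.

True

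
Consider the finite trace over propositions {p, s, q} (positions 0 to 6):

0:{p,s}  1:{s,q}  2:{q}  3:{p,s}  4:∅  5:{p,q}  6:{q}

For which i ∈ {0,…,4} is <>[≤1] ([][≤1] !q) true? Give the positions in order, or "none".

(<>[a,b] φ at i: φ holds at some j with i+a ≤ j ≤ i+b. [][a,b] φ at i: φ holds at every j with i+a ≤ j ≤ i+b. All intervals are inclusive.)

2, 3

Evaluate at each i in [0,4]:
  i=0: ✗ (none in [0,1])
  i=1: ✗ (none in [1,2])
  i=2: ✓ (witness j=3)
  i=3: ✓ (witness j=3)
  i=4: ✗ (none in [4,5])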